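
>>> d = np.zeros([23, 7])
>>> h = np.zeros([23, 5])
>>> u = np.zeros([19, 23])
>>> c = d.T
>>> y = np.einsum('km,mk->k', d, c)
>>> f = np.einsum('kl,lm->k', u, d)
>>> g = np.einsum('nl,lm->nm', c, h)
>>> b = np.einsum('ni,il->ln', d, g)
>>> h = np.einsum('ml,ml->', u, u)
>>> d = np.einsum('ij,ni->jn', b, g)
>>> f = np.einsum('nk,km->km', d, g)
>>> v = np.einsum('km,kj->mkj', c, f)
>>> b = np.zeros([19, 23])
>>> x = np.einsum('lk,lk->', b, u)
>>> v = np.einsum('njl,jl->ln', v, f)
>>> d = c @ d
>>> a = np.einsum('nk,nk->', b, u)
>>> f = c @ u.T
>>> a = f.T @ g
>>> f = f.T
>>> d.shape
(7, 7)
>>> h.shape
()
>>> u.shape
(19, 23)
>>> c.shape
(7, 23)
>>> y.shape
(23,)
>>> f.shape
(19, 7)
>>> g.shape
(7, 5)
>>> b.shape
(19, 23)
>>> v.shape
(5, 23)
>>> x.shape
()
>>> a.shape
(19, 5)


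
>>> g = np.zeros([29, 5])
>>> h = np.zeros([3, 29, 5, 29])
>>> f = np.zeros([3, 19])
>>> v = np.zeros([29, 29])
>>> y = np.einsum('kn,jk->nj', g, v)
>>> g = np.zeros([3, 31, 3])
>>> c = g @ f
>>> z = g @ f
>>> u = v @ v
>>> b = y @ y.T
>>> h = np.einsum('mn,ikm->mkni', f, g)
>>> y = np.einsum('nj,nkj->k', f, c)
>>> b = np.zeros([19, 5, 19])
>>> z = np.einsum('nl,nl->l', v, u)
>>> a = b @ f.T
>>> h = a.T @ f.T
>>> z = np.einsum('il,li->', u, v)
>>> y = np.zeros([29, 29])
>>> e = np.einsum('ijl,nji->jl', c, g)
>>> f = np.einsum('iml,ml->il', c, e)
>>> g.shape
(3, 31, 3)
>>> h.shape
(3, 5, 3)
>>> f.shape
(3, 19)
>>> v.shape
(29, 29)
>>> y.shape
(29, 29)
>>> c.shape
(3, 31, 19)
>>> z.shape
()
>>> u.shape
(29, 29)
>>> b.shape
(19, 5, 19)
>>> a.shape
(19, 5, 3)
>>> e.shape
(31, 19)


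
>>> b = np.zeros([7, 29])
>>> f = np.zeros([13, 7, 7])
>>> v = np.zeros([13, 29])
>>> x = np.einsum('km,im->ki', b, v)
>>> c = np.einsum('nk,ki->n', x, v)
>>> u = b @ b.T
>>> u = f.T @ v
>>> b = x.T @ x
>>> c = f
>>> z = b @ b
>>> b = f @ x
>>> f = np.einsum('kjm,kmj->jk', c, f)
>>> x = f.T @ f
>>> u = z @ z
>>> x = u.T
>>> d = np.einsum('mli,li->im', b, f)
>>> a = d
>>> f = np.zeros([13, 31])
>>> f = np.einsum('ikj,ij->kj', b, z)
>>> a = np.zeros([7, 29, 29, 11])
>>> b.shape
(13, 7, 13)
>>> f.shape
(7, 13)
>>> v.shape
(13, 29)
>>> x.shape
(13, 13)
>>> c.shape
(13, 7, 7)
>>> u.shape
(13, 13)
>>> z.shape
(13, 13)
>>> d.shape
(13, 13)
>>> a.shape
(7, 29, 29, 11)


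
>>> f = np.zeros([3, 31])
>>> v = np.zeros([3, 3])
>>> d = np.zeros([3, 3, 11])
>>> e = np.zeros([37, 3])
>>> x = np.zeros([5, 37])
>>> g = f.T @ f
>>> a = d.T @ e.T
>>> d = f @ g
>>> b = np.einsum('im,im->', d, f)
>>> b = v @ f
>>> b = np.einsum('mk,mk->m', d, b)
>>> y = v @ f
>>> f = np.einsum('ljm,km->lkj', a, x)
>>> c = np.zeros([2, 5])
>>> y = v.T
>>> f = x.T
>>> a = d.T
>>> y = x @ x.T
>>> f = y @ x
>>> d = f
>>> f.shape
(5, 37)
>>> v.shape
(3, 3)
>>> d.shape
(5, 37)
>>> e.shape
(37, 3)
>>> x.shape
(5, 37)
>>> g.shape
(31, 31)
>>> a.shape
(31, 3)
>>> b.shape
(3,)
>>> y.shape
(5, 5)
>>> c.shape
(2, 5)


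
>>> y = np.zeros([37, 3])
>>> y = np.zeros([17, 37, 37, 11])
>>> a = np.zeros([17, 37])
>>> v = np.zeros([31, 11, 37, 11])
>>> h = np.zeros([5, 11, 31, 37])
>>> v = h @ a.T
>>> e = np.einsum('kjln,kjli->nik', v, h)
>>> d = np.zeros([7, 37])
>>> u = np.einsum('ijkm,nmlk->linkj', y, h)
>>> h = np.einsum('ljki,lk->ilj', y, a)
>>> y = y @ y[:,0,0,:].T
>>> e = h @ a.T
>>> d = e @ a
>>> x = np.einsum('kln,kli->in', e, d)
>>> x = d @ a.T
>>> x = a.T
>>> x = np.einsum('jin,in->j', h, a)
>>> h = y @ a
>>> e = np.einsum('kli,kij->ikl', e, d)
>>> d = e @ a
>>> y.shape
(17, 37, 37, 17)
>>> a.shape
(17, 37)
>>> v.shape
(5, 11, 31, 17)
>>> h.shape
(17, 37, 37, 37)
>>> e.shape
(17, 11, 17)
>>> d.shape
(17, 11, 37)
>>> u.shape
(31, 17, 5, 37, 37)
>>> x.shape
(11,)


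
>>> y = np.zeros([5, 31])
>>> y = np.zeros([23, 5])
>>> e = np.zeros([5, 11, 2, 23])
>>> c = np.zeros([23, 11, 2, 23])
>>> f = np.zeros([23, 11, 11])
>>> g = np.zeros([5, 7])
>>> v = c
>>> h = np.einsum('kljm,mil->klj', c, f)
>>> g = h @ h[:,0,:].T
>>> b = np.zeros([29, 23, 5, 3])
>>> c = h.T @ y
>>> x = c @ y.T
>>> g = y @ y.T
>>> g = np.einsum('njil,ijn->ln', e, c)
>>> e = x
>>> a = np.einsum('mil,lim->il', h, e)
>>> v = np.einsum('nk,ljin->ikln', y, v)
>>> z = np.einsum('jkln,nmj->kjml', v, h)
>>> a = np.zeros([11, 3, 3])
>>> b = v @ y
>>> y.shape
(23, 5)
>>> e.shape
(2, 11, 23)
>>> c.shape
(2, 11, 5)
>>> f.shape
(23, 11, 11)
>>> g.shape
(23, 5)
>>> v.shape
(2, 5, 23, 23)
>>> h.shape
(23, 11, 2)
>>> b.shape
(2, 5, 23, 5)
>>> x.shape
(2, 11, 23)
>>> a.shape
(11, 3, 3)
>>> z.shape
(5, 2, 11, 23)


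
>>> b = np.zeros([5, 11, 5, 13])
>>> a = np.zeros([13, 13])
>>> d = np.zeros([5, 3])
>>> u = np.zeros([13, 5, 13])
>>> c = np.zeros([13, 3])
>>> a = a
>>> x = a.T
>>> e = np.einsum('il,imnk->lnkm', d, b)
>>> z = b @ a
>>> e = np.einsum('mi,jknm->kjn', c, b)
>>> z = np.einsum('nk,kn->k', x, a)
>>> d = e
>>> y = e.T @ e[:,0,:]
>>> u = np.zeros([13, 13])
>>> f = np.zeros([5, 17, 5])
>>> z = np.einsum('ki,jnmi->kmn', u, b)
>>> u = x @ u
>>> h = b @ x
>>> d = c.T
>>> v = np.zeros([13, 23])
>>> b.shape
(5, 11, 5, 13)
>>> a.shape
(13, 13)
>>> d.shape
(3, 13)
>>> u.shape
(13, 13)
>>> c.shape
(13, 3)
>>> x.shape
(13, 13)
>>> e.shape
(11, 5, 5)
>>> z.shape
(13, 5, 11)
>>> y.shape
(5, 5, 5)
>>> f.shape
(5, 17, 5)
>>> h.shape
(5, 11, 5, 13)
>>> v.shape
(13, 23)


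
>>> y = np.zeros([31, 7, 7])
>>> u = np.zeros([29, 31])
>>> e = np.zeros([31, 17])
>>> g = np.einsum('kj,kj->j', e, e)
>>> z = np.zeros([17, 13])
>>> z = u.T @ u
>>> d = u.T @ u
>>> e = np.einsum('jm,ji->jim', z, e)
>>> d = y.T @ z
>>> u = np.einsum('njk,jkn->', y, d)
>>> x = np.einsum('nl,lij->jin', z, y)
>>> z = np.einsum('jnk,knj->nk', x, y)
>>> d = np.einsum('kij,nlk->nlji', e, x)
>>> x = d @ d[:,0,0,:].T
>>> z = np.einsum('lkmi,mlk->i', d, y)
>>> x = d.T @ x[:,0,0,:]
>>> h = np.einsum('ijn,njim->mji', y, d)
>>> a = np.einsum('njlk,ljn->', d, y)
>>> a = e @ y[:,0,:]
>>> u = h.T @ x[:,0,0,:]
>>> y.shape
(31, 7, 7)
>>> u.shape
(31, 7, 7)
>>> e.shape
(31, 17, 31)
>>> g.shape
(17,)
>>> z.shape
(17,)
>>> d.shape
(7, 7, 31, 17)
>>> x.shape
(17, 31, 7, 7)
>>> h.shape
(17, 7, 31)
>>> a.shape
(31, 17, 7)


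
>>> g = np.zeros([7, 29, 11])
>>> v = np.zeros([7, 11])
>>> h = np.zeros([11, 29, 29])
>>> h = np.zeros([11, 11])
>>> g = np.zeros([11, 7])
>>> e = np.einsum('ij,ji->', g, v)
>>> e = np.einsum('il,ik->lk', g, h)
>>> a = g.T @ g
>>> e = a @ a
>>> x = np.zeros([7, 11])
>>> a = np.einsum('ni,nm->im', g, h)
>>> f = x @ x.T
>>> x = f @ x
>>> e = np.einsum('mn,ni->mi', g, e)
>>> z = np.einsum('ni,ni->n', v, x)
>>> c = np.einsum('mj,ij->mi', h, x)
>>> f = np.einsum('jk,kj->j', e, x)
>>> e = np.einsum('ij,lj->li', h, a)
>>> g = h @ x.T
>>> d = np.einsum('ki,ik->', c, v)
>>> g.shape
(11, 7)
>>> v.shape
(7, 11)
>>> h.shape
(11, 11)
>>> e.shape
(7, 11)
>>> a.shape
(7, 11)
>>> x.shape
(7, 11)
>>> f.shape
(11,)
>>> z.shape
(7,)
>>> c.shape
(11, 7)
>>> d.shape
()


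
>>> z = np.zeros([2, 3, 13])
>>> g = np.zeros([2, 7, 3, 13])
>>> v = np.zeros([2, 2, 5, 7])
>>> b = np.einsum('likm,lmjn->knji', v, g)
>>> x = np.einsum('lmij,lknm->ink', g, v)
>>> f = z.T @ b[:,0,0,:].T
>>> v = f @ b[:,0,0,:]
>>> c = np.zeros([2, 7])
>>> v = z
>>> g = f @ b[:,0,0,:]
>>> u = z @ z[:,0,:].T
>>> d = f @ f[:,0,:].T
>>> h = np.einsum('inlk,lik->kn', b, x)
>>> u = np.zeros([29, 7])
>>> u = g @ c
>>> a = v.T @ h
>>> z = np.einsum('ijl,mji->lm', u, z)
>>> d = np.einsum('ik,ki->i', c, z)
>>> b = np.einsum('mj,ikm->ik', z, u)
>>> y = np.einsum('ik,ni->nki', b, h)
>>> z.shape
(7, 2)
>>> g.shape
(13, 3, 2)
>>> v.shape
(2, 3, 13)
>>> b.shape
(13, 3)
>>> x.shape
(3, 5, 2)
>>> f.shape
(13, 3, 5)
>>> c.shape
(2, 7)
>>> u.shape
(13, 3, 7)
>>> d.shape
(2,)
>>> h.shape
(2, 13)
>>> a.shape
(13, 3, 13)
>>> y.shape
(2, 3, 13)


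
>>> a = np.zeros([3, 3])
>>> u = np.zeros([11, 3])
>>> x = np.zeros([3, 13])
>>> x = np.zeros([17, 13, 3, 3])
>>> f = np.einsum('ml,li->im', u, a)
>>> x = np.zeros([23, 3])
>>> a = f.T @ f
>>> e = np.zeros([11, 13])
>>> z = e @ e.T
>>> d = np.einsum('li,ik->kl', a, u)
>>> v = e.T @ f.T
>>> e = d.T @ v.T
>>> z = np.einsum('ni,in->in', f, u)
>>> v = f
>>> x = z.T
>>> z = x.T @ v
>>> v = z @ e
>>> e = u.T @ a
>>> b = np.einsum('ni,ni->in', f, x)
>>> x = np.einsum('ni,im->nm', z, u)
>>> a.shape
(11, 11)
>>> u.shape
(11, 3)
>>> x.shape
(11, 3)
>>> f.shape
(3, 11)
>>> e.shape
(3, 11)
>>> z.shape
(11, 11)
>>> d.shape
(3, 11)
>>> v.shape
(11, 13)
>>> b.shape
(11, 3)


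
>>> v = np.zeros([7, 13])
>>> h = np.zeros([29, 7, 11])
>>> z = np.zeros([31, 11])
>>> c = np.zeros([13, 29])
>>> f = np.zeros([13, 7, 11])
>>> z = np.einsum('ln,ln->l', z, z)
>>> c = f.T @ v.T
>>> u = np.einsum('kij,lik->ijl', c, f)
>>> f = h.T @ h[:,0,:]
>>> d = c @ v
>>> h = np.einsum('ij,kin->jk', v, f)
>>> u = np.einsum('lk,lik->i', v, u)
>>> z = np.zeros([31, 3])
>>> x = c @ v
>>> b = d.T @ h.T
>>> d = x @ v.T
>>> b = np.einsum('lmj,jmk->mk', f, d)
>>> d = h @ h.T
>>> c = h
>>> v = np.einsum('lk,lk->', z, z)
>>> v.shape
()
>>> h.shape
(13, 11)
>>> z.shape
(31, 3)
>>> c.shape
(13, 11)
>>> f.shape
(11, 7, 11)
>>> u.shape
(7,)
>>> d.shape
(13, 13)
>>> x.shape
(11, 7, 13)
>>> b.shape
(7, 7)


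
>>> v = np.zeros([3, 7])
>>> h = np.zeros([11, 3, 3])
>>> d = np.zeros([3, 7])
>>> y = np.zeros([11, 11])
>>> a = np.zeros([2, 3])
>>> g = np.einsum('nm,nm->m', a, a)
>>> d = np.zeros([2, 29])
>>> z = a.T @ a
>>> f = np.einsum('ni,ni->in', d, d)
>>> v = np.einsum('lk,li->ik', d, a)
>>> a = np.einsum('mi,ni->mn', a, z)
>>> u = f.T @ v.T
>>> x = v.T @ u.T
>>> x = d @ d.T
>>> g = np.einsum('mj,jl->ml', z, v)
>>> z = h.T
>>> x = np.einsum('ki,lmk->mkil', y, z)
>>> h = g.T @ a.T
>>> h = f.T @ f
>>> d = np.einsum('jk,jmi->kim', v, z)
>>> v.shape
(3, 29)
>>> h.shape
(2, 2)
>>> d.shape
(29, 11, 3)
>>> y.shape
(11, 11)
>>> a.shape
(2, 3)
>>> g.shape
(3, 29)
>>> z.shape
(3, 3, 11)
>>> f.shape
(29, 2)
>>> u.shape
(2, 3)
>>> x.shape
(3, 11, 11, 3)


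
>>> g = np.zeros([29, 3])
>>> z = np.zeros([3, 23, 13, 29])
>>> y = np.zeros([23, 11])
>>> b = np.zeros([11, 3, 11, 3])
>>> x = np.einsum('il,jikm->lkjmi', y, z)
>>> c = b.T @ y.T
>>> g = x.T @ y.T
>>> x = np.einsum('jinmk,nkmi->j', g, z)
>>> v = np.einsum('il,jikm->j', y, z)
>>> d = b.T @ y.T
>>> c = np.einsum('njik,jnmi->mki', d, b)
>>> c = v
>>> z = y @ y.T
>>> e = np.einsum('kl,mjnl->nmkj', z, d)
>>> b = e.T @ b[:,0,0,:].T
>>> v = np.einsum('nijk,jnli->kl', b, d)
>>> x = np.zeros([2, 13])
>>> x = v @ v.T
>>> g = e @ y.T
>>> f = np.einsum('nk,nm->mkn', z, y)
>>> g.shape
(3, 3, 23, 23)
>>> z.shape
(23, 23)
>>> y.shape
(23, 11)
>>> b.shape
(11, 23, 3, 11)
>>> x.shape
(11, 11)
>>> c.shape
(3,)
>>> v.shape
(11, 3)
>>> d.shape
(3, 11, 3, 23)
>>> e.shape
(3, 3, 23, 11)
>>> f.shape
(11, 23, 23)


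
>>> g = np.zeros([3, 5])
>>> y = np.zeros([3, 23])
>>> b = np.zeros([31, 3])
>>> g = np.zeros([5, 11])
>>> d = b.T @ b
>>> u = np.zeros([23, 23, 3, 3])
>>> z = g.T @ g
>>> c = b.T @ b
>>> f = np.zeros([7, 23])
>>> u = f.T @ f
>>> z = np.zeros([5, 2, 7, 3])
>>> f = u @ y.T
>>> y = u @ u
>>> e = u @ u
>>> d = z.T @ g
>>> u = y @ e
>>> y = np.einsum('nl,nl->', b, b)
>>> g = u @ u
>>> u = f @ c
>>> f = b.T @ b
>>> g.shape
(23, 23)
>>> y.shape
()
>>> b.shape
(31, 3)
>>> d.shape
(3, 7, 2, 11)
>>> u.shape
(23, 3)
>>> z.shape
(5, 2, 7, 3)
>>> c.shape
(3, 3)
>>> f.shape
(3, 3)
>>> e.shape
(23, 23)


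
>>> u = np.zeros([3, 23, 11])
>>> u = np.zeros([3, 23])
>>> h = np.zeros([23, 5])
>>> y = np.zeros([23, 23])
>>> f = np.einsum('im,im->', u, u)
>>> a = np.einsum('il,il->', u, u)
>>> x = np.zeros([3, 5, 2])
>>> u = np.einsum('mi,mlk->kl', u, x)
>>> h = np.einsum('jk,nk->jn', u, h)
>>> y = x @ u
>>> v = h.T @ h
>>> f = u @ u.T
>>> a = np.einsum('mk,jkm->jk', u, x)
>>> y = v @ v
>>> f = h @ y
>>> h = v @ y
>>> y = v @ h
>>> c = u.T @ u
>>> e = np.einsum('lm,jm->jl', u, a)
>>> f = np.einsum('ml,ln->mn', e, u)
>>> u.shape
(2, 5)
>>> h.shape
(23, 23)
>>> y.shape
(23, 23)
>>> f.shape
(3, 5)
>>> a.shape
(3, 5)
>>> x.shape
(3, 5, 2)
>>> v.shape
(23, 23)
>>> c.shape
(5, 5)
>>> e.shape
(3, 2)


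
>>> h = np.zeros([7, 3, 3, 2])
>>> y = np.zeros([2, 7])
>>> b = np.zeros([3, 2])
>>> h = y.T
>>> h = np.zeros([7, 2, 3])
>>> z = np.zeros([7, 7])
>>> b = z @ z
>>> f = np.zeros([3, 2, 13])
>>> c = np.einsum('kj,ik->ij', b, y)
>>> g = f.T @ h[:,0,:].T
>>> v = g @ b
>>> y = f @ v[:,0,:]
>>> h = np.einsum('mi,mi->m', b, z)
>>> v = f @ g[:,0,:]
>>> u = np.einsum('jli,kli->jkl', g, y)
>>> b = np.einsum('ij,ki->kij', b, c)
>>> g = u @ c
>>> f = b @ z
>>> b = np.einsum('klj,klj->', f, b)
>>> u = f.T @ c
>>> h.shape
(7,)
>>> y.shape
(3, 2, 7)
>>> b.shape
()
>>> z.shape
(7, 7)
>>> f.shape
(2, 7, 7)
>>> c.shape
(2, 7)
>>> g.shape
(13, 3, 7)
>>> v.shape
(3, 2, 7)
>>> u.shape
(7, 7, 7)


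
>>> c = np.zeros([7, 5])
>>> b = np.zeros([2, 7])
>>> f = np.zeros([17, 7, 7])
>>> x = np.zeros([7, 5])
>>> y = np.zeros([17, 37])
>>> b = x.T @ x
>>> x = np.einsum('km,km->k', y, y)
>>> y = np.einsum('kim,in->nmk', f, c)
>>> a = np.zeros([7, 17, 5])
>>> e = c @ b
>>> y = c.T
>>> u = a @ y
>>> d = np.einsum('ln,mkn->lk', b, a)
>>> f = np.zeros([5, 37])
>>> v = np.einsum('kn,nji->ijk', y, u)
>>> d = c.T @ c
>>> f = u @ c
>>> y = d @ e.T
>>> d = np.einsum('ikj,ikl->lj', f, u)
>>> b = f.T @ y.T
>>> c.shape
(7, 5)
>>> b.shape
(5, 17, 5)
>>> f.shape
(7, 17, 5)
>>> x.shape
(17,)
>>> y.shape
(5, 7)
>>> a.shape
(7, 17, 5)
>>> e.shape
(7, 5)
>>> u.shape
(7, 17, 7)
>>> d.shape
(7, 5)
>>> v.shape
(7, 17, 5)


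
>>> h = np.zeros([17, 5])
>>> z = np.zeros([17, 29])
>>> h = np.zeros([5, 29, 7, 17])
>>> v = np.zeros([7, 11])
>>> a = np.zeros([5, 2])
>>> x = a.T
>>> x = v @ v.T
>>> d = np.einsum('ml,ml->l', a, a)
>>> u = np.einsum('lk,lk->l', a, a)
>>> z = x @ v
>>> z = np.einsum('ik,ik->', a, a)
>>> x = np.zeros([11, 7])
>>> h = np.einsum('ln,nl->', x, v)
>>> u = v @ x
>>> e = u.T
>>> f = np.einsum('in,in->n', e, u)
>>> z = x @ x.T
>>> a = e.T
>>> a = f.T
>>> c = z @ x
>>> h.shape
()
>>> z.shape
(11, 11)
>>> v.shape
(7, 11)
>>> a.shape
(7,)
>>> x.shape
(11, 7)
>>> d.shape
(2,)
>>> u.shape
(7, 7)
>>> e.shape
(7, 7)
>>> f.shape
(7,)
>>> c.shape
(11, 7)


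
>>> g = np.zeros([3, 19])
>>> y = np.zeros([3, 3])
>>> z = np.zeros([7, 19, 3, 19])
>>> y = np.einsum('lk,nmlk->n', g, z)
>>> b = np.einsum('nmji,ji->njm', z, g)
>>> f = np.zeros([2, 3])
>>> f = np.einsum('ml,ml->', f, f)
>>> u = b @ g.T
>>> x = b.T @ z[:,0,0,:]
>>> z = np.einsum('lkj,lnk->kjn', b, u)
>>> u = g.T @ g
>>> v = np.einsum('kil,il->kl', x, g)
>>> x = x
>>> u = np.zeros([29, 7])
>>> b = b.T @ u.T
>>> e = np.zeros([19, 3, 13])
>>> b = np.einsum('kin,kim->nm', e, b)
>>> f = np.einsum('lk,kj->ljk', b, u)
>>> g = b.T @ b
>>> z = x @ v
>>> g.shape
(29, 29)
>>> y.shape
(7,)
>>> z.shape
(19, 3, 19)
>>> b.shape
(13, 29)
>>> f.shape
(13, 7, 29)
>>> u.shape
(29, 7)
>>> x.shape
(19, 3, 19)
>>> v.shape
(19, 19)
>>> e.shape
(19, 3, 13)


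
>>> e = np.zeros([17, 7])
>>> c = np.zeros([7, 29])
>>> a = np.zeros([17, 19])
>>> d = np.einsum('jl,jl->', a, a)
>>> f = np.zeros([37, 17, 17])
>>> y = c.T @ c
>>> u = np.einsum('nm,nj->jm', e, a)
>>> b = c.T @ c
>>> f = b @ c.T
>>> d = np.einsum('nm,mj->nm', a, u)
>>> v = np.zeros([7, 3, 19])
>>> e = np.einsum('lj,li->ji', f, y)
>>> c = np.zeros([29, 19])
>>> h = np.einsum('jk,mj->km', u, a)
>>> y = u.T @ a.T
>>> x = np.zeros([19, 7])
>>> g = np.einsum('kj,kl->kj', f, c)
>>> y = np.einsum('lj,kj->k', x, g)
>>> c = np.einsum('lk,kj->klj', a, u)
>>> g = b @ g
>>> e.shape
(7, 29)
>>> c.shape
(19, 17, 7)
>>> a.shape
(17, 19)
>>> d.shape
(17, 19)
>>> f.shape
(29, 7)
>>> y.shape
(29,)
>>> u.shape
(19, 7)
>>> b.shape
(29, 29)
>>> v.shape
(7, 3, 19)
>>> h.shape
(7, 17)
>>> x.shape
(19, 7)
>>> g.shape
(29, 7)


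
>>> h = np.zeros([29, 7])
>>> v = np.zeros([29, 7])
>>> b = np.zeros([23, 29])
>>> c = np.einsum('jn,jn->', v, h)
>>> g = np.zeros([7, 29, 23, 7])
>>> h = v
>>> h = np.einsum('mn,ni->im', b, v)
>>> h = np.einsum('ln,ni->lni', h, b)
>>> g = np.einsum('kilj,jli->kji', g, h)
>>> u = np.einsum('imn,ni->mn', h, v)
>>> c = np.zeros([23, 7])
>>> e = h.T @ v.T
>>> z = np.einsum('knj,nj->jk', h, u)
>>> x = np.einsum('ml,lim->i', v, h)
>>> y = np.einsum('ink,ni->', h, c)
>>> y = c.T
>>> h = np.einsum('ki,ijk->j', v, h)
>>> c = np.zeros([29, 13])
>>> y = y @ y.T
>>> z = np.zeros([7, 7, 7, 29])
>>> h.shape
(23,)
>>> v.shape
(29, 7)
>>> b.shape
(23, 29)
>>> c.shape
(29, 13)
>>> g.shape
(7, 7, 29)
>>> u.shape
(23, 29)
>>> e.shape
(29, 23, 29)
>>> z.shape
(7, 7, 7, 29)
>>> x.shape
(23,)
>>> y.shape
(7, 7)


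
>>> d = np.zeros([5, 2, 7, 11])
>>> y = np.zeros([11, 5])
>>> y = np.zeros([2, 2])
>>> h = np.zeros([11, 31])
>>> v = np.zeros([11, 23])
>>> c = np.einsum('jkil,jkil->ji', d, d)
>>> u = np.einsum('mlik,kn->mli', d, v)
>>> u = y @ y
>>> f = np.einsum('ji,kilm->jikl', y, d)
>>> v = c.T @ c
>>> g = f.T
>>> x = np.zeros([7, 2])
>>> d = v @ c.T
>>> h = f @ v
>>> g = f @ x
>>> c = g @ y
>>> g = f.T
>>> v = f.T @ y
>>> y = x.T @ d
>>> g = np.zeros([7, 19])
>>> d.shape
(7, 5)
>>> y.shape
(2, 5)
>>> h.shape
(2, 2, 5, 7)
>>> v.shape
(7, 5, 2, 2)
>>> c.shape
(2, 2, 5, 2)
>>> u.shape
(2, 2)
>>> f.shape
(2, 2, 5, 7)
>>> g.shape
(7, 19)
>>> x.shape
(7, 2)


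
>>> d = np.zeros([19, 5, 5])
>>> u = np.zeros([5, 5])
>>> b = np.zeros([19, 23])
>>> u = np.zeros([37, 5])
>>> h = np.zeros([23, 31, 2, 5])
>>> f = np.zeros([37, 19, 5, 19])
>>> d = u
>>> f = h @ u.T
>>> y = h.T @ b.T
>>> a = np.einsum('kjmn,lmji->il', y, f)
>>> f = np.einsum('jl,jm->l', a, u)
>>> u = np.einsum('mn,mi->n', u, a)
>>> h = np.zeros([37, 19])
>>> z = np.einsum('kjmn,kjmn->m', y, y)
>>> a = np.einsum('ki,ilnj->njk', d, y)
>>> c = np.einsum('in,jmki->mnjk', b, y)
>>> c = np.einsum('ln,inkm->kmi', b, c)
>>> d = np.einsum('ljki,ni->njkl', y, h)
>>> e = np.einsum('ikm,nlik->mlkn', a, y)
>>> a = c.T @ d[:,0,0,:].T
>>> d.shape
(37, 2, 31, 5)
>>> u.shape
(5,)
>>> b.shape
(19, 23)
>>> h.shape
(37, 19)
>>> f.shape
(23,)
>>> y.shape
(5, 2, 31, 19)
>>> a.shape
(2, 31, 37)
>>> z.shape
(31,)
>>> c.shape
(5, 31, 2)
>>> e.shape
(37, 2, 19, 5)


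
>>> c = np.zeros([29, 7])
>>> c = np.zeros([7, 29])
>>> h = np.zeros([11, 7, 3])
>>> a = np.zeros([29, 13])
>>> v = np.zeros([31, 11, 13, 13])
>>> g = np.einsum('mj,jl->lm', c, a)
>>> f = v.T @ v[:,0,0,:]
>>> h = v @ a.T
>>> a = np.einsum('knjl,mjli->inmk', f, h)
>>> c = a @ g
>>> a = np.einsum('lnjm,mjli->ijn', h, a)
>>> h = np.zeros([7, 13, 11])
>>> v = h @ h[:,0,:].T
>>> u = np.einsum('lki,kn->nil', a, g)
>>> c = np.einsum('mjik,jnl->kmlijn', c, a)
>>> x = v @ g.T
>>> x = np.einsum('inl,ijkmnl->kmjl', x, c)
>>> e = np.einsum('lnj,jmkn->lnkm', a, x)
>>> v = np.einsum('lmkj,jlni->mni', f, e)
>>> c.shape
(7, 29, 11, 31, 13, 13)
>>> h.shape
(7, 13, 11)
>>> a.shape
(13, 13, 11)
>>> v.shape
(13, 29, 31)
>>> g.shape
(13, 7)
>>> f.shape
(13, 13, 11, 13)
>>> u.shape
(7, 11, 13)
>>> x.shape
(11, 31, 29, 13)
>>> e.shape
(13, 13, 29, 31)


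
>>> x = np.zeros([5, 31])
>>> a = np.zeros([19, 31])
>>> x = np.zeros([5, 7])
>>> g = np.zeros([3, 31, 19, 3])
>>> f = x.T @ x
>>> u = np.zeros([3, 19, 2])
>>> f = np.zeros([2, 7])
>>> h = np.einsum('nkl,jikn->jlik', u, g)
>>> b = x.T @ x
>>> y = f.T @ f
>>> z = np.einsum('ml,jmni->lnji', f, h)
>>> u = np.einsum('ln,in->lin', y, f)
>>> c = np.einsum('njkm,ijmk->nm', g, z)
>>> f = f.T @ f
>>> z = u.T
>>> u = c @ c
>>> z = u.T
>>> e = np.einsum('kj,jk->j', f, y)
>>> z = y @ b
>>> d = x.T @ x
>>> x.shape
(5, 7)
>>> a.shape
(19, 31)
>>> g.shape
(3, 31, 19, 3)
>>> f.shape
(7, 7)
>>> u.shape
(3, 3)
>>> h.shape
(3, 2, 31, 19)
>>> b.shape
(7, 7)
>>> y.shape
(7, 7)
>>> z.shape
(7, 7)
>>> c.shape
(3, 3)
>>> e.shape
(7,)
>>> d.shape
(7, 7)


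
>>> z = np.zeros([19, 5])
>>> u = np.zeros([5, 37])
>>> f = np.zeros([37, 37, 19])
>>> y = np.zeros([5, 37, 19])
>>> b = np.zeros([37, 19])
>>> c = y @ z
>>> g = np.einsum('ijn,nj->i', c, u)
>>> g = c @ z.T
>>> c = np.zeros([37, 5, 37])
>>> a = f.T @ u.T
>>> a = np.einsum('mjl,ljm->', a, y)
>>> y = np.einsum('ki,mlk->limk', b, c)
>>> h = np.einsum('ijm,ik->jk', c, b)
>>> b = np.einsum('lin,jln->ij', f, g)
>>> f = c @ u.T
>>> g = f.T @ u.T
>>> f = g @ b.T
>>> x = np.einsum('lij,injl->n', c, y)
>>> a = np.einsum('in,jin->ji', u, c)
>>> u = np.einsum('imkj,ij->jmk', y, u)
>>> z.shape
(19, 5)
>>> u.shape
(37, 19, 37)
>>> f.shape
(5, 5, 37)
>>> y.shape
(5, 19, 37, 37)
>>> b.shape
(37, 5)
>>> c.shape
(37, 5, 37)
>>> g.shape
(5, 5, 5)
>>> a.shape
(37, 5)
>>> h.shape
(5, 19)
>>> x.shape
(19,)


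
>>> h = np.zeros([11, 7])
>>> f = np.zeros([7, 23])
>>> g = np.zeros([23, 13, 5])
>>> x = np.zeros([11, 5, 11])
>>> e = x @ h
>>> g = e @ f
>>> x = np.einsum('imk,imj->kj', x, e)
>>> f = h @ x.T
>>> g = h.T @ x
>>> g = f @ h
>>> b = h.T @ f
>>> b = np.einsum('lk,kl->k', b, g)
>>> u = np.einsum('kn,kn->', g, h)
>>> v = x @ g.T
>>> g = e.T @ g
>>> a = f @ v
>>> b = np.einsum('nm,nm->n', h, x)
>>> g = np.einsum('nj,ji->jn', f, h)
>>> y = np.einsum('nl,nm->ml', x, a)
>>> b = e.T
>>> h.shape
(11, 7)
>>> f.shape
(11, 11)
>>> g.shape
(11, 11)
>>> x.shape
(11, 7)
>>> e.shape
(11, 5, 7)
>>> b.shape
(7, 5, 11)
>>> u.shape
()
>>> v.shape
(11, 11)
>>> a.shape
(11, 11)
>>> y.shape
(11, 7)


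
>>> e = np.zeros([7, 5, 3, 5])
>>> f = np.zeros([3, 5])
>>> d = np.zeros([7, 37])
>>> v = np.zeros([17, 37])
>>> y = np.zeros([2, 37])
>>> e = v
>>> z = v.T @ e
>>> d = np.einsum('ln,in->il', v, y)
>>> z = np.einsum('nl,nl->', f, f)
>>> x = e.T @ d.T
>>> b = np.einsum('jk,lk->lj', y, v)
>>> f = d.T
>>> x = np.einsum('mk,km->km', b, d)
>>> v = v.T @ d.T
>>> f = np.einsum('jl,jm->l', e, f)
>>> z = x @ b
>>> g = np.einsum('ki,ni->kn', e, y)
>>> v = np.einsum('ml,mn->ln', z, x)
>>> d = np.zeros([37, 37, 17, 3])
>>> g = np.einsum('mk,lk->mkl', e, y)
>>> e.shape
(17, 37)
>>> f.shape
(37,)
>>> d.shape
(37, 37, 17, 3)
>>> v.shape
(2, 17)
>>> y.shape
(2, 37)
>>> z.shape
(2, 2)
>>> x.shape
(2, 17)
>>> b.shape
(17, 2)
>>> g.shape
(17, 37, 2)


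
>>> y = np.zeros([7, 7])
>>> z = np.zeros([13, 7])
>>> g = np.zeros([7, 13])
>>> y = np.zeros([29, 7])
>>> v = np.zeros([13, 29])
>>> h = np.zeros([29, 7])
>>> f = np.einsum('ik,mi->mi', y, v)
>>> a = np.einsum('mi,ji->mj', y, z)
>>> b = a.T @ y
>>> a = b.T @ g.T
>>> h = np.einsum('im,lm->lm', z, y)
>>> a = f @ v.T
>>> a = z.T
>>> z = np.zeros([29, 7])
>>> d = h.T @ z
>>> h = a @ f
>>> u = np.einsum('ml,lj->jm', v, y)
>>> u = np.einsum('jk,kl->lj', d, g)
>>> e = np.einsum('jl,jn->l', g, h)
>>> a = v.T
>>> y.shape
(29, 7)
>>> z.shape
(29, 7)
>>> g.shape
(7, 13)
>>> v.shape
(13, 29)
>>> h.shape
(7, 29)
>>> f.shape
(13, 29)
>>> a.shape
(29, 13)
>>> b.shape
(13, 7)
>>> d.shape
(7, 7)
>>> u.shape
(13, 7)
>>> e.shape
(13,)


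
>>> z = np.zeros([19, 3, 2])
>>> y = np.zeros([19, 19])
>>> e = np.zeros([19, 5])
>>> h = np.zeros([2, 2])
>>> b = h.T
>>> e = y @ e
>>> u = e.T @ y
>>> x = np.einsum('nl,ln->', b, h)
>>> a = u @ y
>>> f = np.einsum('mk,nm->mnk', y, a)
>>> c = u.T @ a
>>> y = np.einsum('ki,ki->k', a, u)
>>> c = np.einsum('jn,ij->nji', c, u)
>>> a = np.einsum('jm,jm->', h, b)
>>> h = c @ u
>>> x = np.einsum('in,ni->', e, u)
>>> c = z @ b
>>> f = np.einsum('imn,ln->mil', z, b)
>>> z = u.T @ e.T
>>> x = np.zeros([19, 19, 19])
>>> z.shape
(19, 19)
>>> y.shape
(5,)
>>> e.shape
(19, 5)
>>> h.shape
(19, 19, 19)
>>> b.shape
(2, 2)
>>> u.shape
(5, 19)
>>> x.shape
(19, 19, 19)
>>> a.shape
()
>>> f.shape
(3, 19, 2)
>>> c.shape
(19, 3, 2)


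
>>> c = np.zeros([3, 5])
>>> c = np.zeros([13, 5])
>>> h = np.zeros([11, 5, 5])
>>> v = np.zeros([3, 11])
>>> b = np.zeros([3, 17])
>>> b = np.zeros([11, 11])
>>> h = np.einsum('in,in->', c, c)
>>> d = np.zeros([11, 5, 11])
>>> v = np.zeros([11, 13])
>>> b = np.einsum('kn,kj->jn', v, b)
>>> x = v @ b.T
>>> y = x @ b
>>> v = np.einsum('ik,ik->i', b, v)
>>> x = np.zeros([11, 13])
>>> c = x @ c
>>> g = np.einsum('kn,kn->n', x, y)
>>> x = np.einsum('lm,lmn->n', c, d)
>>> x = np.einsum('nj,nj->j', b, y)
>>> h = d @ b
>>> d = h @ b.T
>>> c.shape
(11, 5)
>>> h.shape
(11, 5, 13)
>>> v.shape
(11,)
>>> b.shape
(11, 13)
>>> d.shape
(11, 5, 11)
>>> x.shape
(13,)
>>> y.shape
(11, 13)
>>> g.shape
(13,)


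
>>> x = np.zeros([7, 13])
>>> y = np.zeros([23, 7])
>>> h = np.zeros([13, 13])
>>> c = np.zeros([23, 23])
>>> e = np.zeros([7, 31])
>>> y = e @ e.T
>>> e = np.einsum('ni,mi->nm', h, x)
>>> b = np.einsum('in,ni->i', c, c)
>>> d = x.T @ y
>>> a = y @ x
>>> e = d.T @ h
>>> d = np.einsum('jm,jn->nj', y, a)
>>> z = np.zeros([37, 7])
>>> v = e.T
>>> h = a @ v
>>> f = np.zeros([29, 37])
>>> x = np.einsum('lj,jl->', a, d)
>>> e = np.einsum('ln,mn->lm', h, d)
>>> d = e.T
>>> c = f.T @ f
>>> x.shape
()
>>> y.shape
(7, 7)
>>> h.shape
(7, 7)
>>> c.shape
(37, 37)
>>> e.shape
(7, 13)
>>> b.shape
(23,)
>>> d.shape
(13, 7)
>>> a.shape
(7, 13)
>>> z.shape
(37, 7)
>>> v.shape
(13, 7)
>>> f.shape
(29, 37)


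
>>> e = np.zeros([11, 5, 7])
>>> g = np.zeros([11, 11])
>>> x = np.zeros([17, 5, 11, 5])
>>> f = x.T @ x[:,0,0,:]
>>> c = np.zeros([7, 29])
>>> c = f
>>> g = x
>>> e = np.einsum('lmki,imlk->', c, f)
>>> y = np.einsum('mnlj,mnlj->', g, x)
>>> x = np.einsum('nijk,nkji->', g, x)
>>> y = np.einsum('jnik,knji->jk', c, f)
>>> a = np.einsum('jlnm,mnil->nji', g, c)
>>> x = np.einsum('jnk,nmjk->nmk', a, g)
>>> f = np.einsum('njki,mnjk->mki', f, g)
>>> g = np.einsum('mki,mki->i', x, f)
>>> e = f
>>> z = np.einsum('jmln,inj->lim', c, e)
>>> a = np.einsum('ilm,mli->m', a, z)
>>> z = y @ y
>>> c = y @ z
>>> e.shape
(17, 5, 5)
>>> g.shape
(5,)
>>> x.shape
(17, 5, 5)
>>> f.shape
(17, 5, 5)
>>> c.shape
(5, 5)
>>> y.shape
(5, 5)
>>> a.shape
(5,)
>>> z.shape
(5, 5)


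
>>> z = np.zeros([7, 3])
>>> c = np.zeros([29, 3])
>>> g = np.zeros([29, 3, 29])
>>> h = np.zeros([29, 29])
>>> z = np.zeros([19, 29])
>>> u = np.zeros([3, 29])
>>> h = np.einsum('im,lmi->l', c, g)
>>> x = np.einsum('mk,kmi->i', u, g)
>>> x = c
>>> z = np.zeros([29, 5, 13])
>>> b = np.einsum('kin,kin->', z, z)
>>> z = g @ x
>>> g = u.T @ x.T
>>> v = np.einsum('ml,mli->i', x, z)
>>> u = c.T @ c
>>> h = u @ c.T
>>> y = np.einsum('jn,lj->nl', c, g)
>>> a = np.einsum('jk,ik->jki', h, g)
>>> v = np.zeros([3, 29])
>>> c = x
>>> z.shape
(29, 3, 3)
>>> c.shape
(29, 3)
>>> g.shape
(29, 29)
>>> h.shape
(3, 29)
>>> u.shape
(3, 3)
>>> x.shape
(29, 3)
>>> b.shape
()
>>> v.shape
(3, 29)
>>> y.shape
(3, 29)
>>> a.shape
(3, 29, 29)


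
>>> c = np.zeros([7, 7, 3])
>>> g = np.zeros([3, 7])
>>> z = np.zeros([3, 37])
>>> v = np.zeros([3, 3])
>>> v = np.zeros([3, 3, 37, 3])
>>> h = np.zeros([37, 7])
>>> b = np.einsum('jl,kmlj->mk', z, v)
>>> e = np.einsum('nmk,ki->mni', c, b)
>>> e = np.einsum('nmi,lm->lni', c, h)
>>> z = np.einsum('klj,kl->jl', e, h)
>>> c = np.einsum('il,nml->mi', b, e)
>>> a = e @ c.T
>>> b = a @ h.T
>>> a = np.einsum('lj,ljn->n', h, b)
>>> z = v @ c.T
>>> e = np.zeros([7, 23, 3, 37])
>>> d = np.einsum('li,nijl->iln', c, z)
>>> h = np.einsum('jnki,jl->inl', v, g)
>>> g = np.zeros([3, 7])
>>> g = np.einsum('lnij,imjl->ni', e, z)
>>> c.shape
(7, 3)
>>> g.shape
(23, 3)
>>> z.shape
(3, 3, 37, 7)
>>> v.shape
(3, 3, 37, 3)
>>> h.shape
(3, 3, 7)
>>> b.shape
(37, 7, 37)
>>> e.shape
(7, 23, 3, 37)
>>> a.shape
(37,)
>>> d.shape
(3, 7, 3)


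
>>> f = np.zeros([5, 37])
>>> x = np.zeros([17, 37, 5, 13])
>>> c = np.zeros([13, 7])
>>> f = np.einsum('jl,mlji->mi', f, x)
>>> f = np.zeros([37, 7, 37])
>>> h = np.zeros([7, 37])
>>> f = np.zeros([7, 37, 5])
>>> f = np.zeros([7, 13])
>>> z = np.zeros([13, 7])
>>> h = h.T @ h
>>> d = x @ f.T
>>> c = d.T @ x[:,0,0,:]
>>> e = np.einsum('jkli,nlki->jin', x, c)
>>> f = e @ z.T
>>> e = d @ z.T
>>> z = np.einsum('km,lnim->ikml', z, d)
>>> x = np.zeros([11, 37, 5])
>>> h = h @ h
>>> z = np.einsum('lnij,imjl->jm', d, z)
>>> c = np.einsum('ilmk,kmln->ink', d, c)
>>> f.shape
(17, 13, 13)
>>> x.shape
(11, 37, 5)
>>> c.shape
(17, 13, 7)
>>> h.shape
(37, 37)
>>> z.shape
(7, 13)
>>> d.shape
(17, 37, 5, 7)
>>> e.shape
(17, 37, 5, 13)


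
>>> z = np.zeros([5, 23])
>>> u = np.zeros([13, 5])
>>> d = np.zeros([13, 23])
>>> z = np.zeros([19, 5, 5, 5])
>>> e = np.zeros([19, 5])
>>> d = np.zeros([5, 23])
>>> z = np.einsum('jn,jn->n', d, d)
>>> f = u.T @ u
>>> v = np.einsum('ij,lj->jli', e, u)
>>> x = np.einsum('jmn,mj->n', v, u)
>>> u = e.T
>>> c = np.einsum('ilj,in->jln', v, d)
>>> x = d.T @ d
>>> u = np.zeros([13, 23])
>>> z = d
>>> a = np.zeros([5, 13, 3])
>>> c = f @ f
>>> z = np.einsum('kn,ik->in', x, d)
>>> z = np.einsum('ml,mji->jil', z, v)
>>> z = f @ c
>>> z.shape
(5, 5)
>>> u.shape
(13, 23)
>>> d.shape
(5, 23)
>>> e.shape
(19, 5)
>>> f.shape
(5, 5)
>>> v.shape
(5, 13, 19)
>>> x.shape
(23, 23)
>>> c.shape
(5, 5)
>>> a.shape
(5, 13, 3)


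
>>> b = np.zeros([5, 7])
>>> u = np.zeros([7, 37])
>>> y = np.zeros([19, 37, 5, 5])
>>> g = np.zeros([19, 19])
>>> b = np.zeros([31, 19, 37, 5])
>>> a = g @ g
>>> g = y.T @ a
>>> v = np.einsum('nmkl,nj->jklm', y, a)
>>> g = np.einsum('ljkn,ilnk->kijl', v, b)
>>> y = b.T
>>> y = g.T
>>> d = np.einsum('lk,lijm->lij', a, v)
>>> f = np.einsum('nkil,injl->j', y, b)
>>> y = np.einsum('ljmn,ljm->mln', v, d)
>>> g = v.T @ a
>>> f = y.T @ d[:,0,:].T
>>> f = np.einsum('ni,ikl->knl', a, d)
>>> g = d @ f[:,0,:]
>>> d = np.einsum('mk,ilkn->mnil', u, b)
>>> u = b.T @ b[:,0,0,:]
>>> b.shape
(31, 19, 37, 5)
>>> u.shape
(5, 37, 19, 5)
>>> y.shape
(5, 19, 37)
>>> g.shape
(19, 5, 5)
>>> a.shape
(19, 19)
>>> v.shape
(19, 5, 5, 37)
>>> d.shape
(7, 5, 31, 19)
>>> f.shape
(5, 19, 5)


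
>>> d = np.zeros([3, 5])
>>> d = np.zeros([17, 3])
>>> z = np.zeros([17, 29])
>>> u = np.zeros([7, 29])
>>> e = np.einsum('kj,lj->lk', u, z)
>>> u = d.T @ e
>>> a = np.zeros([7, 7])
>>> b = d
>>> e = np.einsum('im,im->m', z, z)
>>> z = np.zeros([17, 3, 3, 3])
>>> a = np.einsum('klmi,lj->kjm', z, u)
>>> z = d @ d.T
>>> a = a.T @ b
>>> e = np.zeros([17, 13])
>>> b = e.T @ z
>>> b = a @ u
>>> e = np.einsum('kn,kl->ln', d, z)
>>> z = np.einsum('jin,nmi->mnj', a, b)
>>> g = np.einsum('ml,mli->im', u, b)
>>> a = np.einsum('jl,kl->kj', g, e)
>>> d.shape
(17, 3)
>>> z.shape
(7, 3, 3)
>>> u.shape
(3, 7)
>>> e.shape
(17, 3)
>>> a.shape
(17, 7)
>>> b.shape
(3, 7, 7)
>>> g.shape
(7, 3)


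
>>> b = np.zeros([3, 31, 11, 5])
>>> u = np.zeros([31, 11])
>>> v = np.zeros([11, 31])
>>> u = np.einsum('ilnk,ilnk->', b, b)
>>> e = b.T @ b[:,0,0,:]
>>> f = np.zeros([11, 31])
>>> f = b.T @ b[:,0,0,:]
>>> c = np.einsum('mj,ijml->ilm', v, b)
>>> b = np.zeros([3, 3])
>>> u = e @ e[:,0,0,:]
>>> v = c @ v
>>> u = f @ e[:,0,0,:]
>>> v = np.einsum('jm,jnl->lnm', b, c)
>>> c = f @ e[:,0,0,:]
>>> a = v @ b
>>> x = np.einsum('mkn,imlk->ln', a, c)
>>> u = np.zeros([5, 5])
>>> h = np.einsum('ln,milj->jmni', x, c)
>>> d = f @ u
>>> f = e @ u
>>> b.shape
(3, 3)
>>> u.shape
(5, 5)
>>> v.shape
(11, 5, 3)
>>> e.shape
(5, 11, 31, 5)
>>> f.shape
(5, 11, 31, 5)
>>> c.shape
(5, 11, 31, 5)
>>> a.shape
(11, 5, 3)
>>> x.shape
(31, 3)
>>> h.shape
(5, 5, 3, 11)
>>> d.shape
(5, 11, 31, 5)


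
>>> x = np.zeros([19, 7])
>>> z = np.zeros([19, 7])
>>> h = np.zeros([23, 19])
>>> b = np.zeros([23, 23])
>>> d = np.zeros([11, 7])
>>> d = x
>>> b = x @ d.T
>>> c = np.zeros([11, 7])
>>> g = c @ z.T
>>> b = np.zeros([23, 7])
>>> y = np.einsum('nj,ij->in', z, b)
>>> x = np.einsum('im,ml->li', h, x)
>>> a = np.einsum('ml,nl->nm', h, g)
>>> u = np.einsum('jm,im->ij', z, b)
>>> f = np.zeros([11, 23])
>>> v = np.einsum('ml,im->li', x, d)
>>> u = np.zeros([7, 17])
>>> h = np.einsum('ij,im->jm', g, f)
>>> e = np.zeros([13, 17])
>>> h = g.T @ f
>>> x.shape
(7, 23)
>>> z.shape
(19, 7)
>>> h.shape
(19, 23)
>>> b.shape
(23, 7)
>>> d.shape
(19, 7)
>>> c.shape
(11, 7)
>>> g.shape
(11, 19)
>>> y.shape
(23, 19)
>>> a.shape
(11, 23)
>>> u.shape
(7, 17)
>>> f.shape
(11, 23)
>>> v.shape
(23, 19)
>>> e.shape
(13, 17)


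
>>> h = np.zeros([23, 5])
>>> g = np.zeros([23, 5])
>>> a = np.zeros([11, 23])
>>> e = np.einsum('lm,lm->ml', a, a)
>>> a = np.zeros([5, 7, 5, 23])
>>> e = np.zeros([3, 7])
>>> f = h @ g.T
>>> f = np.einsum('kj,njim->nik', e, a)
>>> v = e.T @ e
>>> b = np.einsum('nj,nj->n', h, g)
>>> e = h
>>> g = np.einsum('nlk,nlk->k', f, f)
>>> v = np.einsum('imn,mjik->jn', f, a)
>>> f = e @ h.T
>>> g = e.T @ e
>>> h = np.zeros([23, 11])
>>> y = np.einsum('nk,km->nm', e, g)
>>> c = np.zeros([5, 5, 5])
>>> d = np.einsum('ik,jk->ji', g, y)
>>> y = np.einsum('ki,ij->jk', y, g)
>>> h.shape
(23, 11)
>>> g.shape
(5, 5)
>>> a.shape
(5, 7, 5, 23)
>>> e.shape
(23, 5)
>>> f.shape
(23, 23)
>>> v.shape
(7, 3)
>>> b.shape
(23,)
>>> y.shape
(5, 23)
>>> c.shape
(5, 5, 5)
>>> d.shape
(23, 5)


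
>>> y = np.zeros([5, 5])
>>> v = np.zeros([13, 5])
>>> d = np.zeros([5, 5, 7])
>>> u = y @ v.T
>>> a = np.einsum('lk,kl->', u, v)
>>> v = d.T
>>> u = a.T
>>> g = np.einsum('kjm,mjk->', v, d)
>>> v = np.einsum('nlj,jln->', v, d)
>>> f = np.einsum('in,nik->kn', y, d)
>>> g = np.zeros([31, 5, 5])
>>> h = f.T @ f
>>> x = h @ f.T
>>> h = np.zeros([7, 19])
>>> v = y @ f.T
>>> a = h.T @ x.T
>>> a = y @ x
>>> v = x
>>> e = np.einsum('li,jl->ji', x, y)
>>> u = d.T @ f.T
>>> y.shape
(5, 5)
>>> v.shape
(5, 7)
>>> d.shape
(5, 5, 7)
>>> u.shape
(7, 5, 7)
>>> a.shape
(5, 7)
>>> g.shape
(31, 5, 5)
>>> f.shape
(7, 5)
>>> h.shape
(7, 19)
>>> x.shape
(5, 7)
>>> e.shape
(5, 7)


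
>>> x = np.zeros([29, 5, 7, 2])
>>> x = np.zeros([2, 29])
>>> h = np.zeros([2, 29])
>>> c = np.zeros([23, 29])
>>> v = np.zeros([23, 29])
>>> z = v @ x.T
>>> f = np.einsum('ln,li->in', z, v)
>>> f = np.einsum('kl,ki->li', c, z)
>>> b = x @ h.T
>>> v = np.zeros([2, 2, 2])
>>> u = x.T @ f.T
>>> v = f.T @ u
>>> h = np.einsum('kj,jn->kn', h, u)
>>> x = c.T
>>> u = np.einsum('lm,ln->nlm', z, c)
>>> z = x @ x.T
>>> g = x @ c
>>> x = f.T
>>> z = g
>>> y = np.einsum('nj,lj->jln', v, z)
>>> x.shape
(2, 29)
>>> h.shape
(2, 29)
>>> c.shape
(23, 29)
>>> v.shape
(2, 29)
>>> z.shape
(29, 29)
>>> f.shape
(29, 2)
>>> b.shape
(2, 2)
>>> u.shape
(29, 23, 2)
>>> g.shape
(29, 29)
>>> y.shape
(29, 29, 2)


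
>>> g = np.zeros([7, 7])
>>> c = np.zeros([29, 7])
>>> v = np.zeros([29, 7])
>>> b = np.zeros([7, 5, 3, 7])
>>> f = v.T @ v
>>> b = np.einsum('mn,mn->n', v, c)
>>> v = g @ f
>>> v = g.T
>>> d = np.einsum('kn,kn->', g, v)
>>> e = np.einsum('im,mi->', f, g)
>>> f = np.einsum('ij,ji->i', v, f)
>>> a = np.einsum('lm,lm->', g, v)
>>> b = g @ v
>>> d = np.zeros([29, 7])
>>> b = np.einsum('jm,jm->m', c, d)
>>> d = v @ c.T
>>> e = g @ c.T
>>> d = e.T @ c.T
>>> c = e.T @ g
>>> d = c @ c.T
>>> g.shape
(7, 7)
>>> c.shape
(29, 7)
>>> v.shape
(7, 7)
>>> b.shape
(7,)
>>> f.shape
(7,)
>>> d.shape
(29, 29)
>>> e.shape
(7, 29)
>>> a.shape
()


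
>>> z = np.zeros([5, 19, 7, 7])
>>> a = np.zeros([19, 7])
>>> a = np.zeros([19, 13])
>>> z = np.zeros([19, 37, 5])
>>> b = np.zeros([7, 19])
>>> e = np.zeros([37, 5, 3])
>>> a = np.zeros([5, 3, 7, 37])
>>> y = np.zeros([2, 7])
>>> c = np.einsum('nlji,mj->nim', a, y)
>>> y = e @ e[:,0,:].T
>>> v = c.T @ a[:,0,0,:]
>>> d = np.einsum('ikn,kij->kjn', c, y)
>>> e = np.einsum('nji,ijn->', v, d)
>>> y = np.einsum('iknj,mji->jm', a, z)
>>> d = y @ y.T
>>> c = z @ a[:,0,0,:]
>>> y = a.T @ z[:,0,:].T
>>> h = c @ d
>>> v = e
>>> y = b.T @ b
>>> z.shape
(19, 37, 5)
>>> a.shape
(5, 3, 7, 37)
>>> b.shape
(7, 19)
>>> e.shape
()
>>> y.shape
(19, 19)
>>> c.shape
(19, 37, 37)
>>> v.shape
()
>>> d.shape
(37, 37)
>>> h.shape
(19, 37, 37)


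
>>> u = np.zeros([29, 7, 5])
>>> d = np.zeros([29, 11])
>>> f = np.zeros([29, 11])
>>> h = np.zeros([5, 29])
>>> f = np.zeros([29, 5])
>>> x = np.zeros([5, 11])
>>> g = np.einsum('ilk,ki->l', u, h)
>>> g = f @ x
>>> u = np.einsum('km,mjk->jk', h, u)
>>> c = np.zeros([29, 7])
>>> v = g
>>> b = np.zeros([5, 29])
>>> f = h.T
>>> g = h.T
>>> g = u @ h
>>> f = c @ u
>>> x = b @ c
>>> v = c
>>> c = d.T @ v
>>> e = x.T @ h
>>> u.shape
(7, 5)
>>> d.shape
(29, 11)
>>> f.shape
(29, 5)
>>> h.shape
(5, 29)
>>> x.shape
(5, 7)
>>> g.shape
(7, 29)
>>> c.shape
(11, 7)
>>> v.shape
(29, 7)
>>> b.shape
(5, 29)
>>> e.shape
(7, 29)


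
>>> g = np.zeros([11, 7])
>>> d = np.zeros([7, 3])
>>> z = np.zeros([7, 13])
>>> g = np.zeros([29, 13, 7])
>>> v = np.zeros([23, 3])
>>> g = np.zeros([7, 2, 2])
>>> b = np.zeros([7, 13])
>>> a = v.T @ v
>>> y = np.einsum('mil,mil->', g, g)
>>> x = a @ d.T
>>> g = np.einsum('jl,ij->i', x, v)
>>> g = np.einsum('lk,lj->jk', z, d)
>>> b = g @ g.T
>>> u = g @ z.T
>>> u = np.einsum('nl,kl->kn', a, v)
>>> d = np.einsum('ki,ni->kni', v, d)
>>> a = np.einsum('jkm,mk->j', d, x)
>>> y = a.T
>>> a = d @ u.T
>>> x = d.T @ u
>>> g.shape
(3, 13)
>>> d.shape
(23, 7, 3)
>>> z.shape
(7, 13)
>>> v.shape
(23, 3)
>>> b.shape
(3, 3)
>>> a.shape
(23, 7, 23)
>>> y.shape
(23,)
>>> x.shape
(3, 7, 3)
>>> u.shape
(23, 3)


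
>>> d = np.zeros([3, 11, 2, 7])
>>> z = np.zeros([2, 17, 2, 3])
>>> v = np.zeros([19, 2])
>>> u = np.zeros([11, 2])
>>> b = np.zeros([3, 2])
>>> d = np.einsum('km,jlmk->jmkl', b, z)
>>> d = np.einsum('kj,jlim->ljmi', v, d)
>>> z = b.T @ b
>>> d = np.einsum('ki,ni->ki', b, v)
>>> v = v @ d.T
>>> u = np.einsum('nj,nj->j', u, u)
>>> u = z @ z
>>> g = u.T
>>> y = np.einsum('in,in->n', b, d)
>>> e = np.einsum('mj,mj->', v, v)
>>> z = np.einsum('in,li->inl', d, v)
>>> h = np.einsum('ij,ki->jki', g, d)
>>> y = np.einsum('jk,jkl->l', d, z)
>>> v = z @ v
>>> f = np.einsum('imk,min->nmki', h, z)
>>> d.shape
(3, 2)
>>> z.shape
(3, 2, 19)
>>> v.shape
(3, 2, 3)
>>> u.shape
(2, 2)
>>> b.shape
(3, 2)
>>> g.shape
(2, 2)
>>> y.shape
(19,)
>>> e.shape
()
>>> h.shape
(2, 3, 2)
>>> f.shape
(19, 3, 2, 2)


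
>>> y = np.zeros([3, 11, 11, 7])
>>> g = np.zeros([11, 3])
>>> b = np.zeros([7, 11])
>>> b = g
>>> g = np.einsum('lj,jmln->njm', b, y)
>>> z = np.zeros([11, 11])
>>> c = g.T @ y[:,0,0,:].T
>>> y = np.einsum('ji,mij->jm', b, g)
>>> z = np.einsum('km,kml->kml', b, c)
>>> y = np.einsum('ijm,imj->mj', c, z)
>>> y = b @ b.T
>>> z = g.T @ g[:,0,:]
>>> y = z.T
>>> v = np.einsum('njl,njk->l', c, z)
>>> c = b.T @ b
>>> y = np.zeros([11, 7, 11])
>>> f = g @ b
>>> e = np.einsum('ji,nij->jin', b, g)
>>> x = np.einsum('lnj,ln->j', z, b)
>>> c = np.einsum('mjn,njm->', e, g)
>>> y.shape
(11, 7, 11)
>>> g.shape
(7, 3, 11)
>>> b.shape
(11, 3)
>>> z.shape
(11, 3, 11)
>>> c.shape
()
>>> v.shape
(3,)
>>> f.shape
(7, 3, 3)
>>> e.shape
(11, 3, 7)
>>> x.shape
(11,)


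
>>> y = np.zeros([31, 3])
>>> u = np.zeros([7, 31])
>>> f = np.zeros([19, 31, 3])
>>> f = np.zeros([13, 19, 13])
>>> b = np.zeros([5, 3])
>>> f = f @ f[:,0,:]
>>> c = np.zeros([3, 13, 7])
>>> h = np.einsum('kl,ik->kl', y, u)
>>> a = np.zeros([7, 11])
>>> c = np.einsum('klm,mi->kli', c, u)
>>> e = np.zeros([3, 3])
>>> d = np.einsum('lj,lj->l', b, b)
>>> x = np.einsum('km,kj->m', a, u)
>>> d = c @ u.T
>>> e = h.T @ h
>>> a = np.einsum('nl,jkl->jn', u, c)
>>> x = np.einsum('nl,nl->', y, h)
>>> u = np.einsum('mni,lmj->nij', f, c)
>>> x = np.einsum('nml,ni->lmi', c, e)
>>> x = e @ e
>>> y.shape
(31, 3)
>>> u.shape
(19, 13, 31)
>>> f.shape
(13, 19, 13)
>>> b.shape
(5, 3)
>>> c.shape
(3, 13, 31)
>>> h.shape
(31, 3)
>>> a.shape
(3, 7)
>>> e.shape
(3, 3)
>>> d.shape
(3, 13, 7)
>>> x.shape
(3, 3)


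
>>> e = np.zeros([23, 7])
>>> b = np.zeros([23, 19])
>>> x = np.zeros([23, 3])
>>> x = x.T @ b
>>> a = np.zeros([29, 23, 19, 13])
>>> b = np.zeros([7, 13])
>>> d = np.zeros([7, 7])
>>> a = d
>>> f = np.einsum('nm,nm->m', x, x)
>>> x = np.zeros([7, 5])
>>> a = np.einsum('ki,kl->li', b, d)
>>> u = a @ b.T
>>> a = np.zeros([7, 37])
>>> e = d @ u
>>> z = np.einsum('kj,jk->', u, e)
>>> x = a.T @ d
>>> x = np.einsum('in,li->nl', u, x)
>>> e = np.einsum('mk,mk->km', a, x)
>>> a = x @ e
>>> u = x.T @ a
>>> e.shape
(37, 7)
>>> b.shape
(7, 13)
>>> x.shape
(7, 37)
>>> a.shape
(7, 7)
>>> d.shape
(7, 7)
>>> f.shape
(19,)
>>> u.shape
(37, 7)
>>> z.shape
()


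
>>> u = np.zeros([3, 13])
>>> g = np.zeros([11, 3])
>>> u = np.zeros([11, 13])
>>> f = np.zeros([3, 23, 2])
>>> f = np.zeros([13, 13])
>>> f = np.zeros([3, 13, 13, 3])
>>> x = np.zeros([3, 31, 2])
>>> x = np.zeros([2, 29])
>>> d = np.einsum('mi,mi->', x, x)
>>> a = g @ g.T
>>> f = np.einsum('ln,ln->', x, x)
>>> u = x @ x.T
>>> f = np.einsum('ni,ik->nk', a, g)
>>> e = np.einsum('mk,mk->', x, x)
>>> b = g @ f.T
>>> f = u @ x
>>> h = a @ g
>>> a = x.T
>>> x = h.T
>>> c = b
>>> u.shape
(2, 2)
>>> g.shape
(11, 3)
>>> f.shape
(2, 29)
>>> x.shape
(3, 11)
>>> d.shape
()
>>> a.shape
(29, 2)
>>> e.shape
()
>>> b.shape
(11, 11)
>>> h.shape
(11, 3)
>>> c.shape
(11, 11)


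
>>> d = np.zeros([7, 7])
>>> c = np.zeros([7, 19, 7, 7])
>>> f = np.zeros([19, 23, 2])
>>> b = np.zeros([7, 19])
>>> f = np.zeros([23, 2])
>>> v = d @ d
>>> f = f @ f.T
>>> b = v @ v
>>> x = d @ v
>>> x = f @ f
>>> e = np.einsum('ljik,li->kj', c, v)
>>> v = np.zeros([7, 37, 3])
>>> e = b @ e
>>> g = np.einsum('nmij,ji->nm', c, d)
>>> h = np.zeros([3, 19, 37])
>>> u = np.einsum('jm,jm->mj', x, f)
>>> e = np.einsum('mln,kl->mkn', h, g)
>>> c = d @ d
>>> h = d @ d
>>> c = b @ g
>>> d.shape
(7, 7)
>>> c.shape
(7, 19)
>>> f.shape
(23, 23)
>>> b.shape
(7, 7)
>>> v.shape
(7, 37, 3)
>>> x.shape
(23, 23)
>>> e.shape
(3, 7, 37)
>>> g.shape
(7, 19)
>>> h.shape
(7, 7)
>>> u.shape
(23, 23)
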